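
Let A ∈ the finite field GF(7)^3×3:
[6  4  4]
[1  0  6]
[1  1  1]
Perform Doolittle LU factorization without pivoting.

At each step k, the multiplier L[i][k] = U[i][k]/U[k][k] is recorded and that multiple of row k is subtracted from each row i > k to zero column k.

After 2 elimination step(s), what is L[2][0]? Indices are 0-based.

L[2][0] = 6

[col 0] pivot 6
  R1 -= 6*R0 → (0, 4, 3)  (L[1][0] := 6)
  R2 -= 6*R0 → (0, 5, 5)  (L[2][0] := 6)
[col 1] pivot 4
  R2 -= 3*R1 → (0, 0, 3)  (L[2][1] := 3)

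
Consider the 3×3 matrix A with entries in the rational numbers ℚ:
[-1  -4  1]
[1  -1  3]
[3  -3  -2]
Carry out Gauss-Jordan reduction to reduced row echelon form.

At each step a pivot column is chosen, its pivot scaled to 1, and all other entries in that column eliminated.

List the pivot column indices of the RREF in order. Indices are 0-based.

[1] R0 /= -1  ⇒  (1, 4, -1)
     R1 -= 1·R0  ⇒  (0, -5, 4)
     R2 -= 3·R0  ⇒  (0, -15, 1)
[2] R1 /= -5  ⇒  (0, 1, -4/5)
     R0 -= 4·R1  ⇒  (1, 0, 11/5)
     R2 -= -15·R1  ⇒  (0, 0, -11)
[3] R2 /= -11  ⇒  (0, 0, 1)
     R0 -= 11/5·R2  ⇒  (1, 0, 0)
     R1 -= -4/5·R2  ⇒  (0, 1, 0)

pivot columns: 0, 1, 2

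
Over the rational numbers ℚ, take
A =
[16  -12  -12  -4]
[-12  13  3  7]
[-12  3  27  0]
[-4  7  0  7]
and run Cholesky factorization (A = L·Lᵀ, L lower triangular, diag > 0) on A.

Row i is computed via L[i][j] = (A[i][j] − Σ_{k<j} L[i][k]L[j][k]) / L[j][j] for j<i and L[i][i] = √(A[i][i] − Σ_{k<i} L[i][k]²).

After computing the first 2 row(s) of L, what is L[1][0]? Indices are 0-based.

Step 1: L[0][0] = √(16) = 4.
  L[1][0] = (-12) / L[0][0] = -3.
Step 2: L[1][1] = √(4) = 2.

L[1][0] = -3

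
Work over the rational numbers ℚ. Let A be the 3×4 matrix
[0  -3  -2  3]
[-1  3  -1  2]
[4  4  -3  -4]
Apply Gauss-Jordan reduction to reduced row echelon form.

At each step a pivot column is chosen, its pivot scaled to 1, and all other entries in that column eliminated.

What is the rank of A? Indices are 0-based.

rank = 3

pivot(0,0): swap R0↔R1
pivot(0,0)=-1: scale R0 → (1, -3, 1, -2)
  clear (2,0): R2 −= (4)R0 → (0, 16, -7, 4)
pivot(1,1)=-3: scale R1 → (0, 1, 2/3, -1)
  clear (0,1): R0 −= (-3)R1 → (1, 0, 3, -5)
  clear (2,1): R2 −= (16)R1 → (0, 0, -53/3, 20)
pivot(2,2)=-53/3: scale R2 → (0, 0, 1, -60/53)
  clear (0,2): R0 −= (3)R2 → (1, 0, 0, -85/53)
  clear (1,2): R1 −= (2/3)R2 → (0, 1, 0, -13/53)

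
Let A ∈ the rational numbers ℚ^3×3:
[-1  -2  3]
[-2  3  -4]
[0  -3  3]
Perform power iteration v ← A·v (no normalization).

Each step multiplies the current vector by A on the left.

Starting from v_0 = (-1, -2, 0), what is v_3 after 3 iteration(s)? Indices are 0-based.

v_0 = (-1, -2, 0).
v_1 = A·v_0 = (5, -4, 6).
v_2 = A·v_1 = (21, -46, 30).
v_3 = A·v_2 = (161, -300, 228).

v_3 = (161, -300, 228)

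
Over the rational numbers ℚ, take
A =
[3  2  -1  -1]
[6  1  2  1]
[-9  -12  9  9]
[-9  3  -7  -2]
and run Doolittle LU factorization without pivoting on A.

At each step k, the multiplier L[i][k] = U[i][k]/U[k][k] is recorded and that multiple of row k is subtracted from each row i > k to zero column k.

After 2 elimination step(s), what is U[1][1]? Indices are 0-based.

Step 1: pivot at (0,0) is 3.
  row1 ← row1 − (2)·row0  ⇒  L[1][0]=2, U row1=(0, -3, 4, 3)
  row2 ← row2 − (-3)·row0  ⇒  L[2][0]=-3, U row2=(0, -6, 6, 6)
  row3 ← row3 − (-3)·row0  ⇒  L[3][0]=-3, U row3=(0, 9, -10, -5)
Step 2: pivot at (1,1) is -3.
  row2 ← row2 − (2)·row1  ⇒  L[2][1]=2, U row2=(0, 0, -2, 0)
  row3 ← row3 − (-3)·row1  ⇒  L[3][1]=-3, U row3=(0, 0, 2, 4)

U[1][1] = -3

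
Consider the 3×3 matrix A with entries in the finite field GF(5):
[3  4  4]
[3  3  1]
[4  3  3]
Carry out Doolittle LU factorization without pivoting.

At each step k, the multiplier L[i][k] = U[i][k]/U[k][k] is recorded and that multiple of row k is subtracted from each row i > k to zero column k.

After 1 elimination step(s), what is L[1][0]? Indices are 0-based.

L[1][0] = 1

Step 1: pivot at (0,0) is 3.
  row1 ← row1 − (1)·row0  ⇒  L[1][0]=1, U row1=(0, 4, 2)
  row2 ← row2 − (3)·row0  ⇒  L[2][0]=3, U row2=(0, 1, 1)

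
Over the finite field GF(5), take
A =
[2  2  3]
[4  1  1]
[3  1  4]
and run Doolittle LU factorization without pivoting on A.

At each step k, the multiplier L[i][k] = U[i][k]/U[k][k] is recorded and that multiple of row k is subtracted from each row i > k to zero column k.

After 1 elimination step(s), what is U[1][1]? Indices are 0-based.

Step 1: pivot at (0,0) is 2.
  row1 ← row1 − (2)·row0  ⇒  L[1][0]=2, U row1=(0, 2, 0)
  row2 ← row2 − (4)·row0  ⇒  L[2][0]=4, U row2=(0, 3, 2)

U[1][1] = 2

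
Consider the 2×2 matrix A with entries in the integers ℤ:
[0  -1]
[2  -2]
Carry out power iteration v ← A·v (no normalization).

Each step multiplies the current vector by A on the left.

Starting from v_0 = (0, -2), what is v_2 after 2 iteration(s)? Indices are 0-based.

v_0 = (0, -2).
v_1 = A·v_0 = (2, 4).
v_2 = A·v_1 = (-4, -4).

v_2 = (-4, -4)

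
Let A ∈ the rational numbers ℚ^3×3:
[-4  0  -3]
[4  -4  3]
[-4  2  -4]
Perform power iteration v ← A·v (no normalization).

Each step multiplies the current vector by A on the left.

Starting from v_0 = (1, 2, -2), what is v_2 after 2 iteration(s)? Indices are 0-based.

v_2 = (-32, 72, -60)

v_0 = (1, 2, -2).
v_1 = A·v_0 = (2, -10, 8).
v_2 = A·v_1 = (-32, 72, -60).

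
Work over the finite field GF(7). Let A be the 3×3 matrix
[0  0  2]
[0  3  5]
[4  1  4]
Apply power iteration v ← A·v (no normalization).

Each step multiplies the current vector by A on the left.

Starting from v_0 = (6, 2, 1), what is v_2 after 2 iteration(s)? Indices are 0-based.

v_0 = (6, 2, 1).
v_1 = A·v_0 = (2, 4, 2).
v_2 = A·v_1 = (4, 1, 6).

v_2 = (4, 1, 6)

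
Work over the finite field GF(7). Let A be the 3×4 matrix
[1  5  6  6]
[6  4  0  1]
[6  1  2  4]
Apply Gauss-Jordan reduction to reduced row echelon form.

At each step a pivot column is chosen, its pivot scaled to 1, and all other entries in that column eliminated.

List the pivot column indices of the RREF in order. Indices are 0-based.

pivot columns: 0, 1, 2

pivot(0,0)=1: scale R0 → (1, 5, 6, 6)
  clear (1,0): R1 −= (6)R0 → (0, 2, 6, 0)
  clear (2,0): R2 −= (6)R0 → (0, 6, 1, 3)
pivot(1,1)=2: scale R1 → (0, 1, 3, 0)
  clear (0,1): R0 −= (5)R1 → (1, 0, 5, 6)
  clear (2,1): R2 −= (6)R1 → (0, 0, 4, 3)
pivot(2,2)=4: scale R2 → (0, 0, 1, 6)
  clear (0,2): R0 −= (5)R2 → (1, 0, 0, 4)
  clear (1,2): R1 −= (3)R2 → (0, 1, 0, 3)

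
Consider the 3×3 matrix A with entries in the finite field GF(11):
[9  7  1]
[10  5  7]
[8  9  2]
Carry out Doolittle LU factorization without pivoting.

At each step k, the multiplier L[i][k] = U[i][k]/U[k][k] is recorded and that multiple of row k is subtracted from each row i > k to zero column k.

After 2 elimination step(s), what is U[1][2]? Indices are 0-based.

U[1][2] = 1

[col 0] pivot 9
  R1 -= 6*R0 → (0, 7, 1)  (L[1][0] := 6)
  R2 -= 7*R0 → (0, 4, 6)  (L[2][0] := 7)
[col 1] pivot 7
  R2 -= 10*R1 → (0, 0, 7)  (L[2][1] := 10)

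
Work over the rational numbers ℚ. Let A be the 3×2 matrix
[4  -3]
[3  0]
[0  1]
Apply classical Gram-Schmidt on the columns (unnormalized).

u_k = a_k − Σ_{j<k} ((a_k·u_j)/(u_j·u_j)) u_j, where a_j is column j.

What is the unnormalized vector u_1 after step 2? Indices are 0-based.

Step 1: u_0 = a_0 = (4, 3, 0).
Step 2: u_1 = a_1 − (-12/25)·u_0 = (-27/25, 36/25, 1).

u_1 = (-27/25, 36/25, 1)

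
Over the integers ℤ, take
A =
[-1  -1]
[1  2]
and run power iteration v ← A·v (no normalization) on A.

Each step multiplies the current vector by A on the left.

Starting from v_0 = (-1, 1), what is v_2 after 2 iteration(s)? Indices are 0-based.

v_0 = (-1, 1).
v_1 = A·v_0 = (0, 1).
v_2 = A·v_1 = (-1, 2).

v_2 = (-1, 2)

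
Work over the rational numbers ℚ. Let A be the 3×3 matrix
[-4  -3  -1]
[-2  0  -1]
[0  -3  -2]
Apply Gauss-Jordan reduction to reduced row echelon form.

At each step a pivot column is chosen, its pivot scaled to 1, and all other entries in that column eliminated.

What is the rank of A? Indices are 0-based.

[1] R0 /= -4  ⇒  (1, 3/4, 1/4)
     R1 -= -2·R0  ⇒  (0, 3/2, -1/2)
[2] R1 /= 3/2  ⇒  (0, 1, -1/3)
     R0 -= 3/4·R1  ⇒  (1, 0, 1/2)
     R2 -= -3·R1  ⇒  (0, 0, -3)
[3] R2 /= -3  ⇒  (0, 0, 1)
     R0 -= 1/2·R2  ⇒  (1, 0, 0)
     R1 -= -1/3·R2  ⇒  (0, 1, 0)

rank = 3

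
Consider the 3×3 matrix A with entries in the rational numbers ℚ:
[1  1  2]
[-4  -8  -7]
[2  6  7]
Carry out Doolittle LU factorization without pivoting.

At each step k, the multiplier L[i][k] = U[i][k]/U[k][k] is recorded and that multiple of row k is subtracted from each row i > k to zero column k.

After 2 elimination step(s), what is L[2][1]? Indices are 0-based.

L[2][1] = -1

[col 0] pivot 1
  R1 -= -4*R0 → (0, -4, 1)  (L[1][0] := -4)
  R2 -= 2*R0 → (0, 4, 3)  (L[2][0] := 2)
[col 1] pivot -4
  R2 -= -1*R1 → (0, 0, 4)  (L[2][1] := -1)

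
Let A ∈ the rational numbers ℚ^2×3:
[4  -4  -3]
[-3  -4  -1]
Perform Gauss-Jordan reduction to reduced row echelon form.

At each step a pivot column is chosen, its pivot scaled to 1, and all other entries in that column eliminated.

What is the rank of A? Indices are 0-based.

[1] R0 /= 4  ⇒  (1, -1, -3/4)
     R1 -= -3·R0  ⇒  (0, -7, -13/4)
[2] R1 /= -7  ⇒  (0, 1, 13/28)
     R0 -= -1·R1  ⇒  (1, 0, -2/7)

rank = 2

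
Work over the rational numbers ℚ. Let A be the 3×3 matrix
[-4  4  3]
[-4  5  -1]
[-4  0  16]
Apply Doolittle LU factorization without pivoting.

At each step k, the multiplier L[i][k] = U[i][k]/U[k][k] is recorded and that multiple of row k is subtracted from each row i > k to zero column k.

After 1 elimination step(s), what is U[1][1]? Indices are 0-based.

U[1][1] = 1

k=0: U[0][0]=-4
  eliminate (1,0): mult=1, new row 1: (0, 1, -4); set L[1][0]=1
  eliminate (2,0): mult=1, new row 2: (0, -4, 13); set L[2][0]=1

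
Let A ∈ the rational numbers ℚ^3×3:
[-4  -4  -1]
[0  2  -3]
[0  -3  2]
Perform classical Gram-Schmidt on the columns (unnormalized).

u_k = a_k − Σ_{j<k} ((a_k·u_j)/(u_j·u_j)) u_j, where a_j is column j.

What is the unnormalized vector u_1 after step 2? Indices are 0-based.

u_1 = (0, 2, -3)

Step 1: u_0 = a_0 = (-4, 0, 0).
Step 2: u_1 = a_1 − (1)·u_0 = (0, 2, -3).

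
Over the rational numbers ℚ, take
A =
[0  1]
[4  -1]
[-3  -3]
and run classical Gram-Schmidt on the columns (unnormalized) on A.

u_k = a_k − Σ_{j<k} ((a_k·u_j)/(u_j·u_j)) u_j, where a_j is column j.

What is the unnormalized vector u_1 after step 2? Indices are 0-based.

Step 1: u_0 = a_0 = (0, 4, -3).
Step 2: u_1 = a_1 − (1/5)·u_0 = (1, -9/5, -12/5).

u_1 = (1, -9/5, -12/5)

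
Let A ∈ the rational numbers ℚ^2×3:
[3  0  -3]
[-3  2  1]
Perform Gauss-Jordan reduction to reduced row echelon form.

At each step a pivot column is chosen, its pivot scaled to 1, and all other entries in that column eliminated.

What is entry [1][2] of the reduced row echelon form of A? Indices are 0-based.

[1] R0 /= 3  ⇒  (1, 0, -1)
     R1 -= -3·R0  ⇒  (0, 2, -2)
[2] R1 /= 2  ⇒  (0, 1, -1)

M[1][2] = -1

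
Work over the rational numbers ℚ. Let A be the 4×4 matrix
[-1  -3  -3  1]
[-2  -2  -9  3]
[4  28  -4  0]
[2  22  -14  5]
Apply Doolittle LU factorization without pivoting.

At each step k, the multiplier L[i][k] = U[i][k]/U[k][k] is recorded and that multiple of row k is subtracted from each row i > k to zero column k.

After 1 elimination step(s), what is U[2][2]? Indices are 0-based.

U[2][2] = -16

Step 1: pivot at (0,0) is -1.
  row1 ← row1 − (2)·row0  ⇒  L[1][0]=2, U row1=(0, 4, -3, 1)
  row2 ← row2 − (-4)·row0  ⇒  L[2][0]=-4, U row2=(0, 16, -16, 4)
  row3 ← row3 − (-2)·row0  ⇒  L[3][0]=-2, U row3=(0, 16, -20, 7)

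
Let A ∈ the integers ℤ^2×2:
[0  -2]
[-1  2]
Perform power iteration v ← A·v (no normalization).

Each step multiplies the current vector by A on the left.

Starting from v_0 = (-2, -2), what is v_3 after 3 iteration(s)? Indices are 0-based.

v_0 = (-2, -2).
v_1 = A·v_0 = (4, -2).
v_2 = A·v_1 = (4, -8).
v_3 = A·v_2 = (16, -20).

v_3 = (16, -20)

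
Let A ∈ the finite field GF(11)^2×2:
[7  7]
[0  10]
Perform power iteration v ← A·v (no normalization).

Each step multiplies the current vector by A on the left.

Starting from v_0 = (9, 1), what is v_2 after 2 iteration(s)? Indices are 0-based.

v_2 = (10, 1)

v_0 = (9, 1).
v_1 = A·v_0 = (4, 10).
v_2 = A·v_1 = (10, 1).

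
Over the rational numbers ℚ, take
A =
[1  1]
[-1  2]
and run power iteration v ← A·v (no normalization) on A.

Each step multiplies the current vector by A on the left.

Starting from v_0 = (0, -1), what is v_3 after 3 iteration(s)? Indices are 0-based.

v_3 = (-6, -3)

v_0 = (0, -1).
v_1 = A·v_0 = (-1, -2).
v_2 = A·v_1 = (-3, -3).
v_3 = A·v_2 = (-6, -3).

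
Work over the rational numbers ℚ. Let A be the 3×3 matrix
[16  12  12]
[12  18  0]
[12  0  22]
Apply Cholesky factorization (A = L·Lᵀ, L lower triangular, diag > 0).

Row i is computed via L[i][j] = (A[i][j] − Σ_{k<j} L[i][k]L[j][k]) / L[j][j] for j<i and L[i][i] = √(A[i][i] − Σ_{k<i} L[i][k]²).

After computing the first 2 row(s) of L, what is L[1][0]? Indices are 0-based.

L[1][0] = 3

Step 1: L[0][0] = √(16) = 4.
  L[1][0] = (12) / L[0][0] = 3.
Step 2: L[1][1] = √(9) = 3.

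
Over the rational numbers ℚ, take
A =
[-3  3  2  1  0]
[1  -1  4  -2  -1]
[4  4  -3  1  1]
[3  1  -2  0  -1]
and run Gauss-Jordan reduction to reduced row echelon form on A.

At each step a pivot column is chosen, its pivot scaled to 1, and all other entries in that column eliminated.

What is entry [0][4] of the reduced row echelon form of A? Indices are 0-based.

step 1: normalize row 0 (÷-3) = (1, -1, -2/3, -1/3, 0)
  row 1: subtract 1×row0 = (0, 0, 14/3, -5/3, -1)
  row 2: subtract 4×row0 = (0, 8, -1/3, 7/3, 1)
  row 3: subtract 3×row0 = (0, 4, 0, 1, -1)
step 2: exchange rows 1,2
step 2: normalize row 1 (÷8) = (0, 1, -1/24, 7/24, 1/8)
  row 0: subtract -1×row1 = (1, 0, -17/24, -1/24, 1/8)
  row 3: subtract 4×row1 = (0, 0, 1/6, -1/6, -3/2)
step 3: normalize row 2 (÷14/3) = (0, 0, 1, -5/14, -3/14)
  row 0: subtract -17/24×row2 = (1, 0, 0, -33/112, -3/112)
  row 1: subtract -1/24×row2 = (0, 1, 0, 31/112, 13/112)
  row 3: subtract 1/6×row2 = (0, 0, 0, -3/28, -41/28)
step 4: normalize row 3 (÷-3/28) = (0, 0, 0, 1, 41/3)
  row 0: subtract -33/112×row3 = (1, 0, 0, 0, 4)
  row 1: subtract 31/112×row3 = (0, 1, 0, 0, -11/3)
  row 2: subtract -5/14×row3 = (0, 0, 1, 0, 14/3)

M[0][4] = 4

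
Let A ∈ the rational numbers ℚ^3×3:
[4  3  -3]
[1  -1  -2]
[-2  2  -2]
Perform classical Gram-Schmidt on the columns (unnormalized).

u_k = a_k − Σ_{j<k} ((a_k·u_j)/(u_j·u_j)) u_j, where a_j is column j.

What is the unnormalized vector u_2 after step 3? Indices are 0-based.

u_2 = (0, -12/5, -6/5)

Step 1: u_0 = a_0 = (4, 1, -2).
Step 2: u_1 = a_1 − (1/3)·u_0 = (5/3, -4/3, 8/3).
Step 3: u_2 = a_2 − (-10/21)·u_0 − (-23/35)·u_1 = (0, -12/5, -6/5).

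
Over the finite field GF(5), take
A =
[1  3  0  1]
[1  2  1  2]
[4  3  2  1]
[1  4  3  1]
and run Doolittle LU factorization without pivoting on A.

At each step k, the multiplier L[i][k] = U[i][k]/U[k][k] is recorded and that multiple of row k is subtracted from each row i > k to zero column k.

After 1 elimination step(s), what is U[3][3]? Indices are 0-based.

U[3][3] = 0

Step 1: pivot at (0,0) is 1.
  row1 ← row1 − (1)·row0  ⇒  L[1][0]=1, U row1=(0, 4, 1, 1)
  row2 ← row2 − (4)·row0  ⇒  L[2][0]=4, U row2=(0, 1, 2, 2)
  row3 ← row3 − (1)·row0  ⇒  L[3][0]=1, U row3=(0, 1, 3, 0)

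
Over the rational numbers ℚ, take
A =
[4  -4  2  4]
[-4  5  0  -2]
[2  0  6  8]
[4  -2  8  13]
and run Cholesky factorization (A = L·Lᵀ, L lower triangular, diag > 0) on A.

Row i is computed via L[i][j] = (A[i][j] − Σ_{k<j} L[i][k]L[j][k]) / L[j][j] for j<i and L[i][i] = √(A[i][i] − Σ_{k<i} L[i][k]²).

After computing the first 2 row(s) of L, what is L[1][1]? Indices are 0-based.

L[1][1] = 1

Step 1: L[0][0] = √(4) = 2.
  L[1][0] = (-4) / L[0][0] = -2.
Step 2: L[1][1] = √(1) = 1.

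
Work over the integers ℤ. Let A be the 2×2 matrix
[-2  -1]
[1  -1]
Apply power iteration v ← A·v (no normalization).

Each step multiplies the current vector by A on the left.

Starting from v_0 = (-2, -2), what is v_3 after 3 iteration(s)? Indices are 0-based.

v_0 = (-2, -2).
v_1 = A·v_0 = (6, 0).
v_2 = A·v_1 = (-12, 6).
v_3 = A·v_2 = (18, -18).

v_3 = (18, -18)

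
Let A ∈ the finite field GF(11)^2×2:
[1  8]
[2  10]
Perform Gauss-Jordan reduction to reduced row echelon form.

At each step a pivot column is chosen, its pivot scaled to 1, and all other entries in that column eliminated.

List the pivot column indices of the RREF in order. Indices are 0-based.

pivot columns: 0, 1

[1] R0 /= 1  ⇒  (1, 8)
     R1 -= 2·R0  ⇒  (0, 5)
[2] R1 /= 5  ⇒  (0, 1)
     R0 -= 8·R1  ⇒  (1, 0)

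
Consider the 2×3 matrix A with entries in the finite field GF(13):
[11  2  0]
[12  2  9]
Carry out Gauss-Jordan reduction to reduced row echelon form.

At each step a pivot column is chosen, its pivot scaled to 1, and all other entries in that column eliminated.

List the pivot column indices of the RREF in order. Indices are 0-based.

pivot columns: 0, 1

pivot(0,0)=11: scale R0 → (1, 12, 0)
  clear (1,0): R1 −= (12)R0 → (0, 1, 9)
pivot(1,1)=1: scale R1 → (0, 1, 9)
  clear (0,1): R0 −= (12)R1 → (1, 0, 9)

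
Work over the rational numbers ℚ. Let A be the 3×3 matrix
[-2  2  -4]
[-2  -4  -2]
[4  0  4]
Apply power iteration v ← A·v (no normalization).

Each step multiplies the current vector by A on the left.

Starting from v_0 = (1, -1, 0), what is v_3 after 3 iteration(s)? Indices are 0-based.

v_3 = (-8, 40, -16)

v_0 = (1, -1, 0).
v_1 = A·v_0 = (-4, 2, 4).
v_2 = A·v_1 = (-4, -8, 0).
v_3 = A·v_2 = (-8, 40, -16).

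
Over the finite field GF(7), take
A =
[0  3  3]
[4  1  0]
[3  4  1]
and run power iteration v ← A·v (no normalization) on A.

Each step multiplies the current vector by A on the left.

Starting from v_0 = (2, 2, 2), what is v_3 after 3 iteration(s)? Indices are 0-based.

v_3 = (2, 6, 5)

v_0 = (2, 2, 2).
v_1 = A·v_0 = (5, 3, 2).
v_2 = A·v_1 = (1, 2, 1).
v_3 = A·v_2 = (2, 6, 5).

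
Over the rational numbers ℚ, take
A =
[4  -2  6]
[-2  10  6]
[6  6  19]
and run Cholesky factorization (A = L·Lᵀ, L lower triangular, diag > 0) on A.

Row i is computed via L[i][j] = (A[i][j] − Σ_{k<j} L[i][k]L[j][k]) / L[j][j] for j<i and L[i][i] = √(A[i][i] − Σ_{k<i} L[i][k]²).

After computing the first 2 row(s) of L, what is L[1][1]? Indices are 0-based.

Step 1: L[0][0] = √(4) = 2.
  L[1][0] = (-2) / L[0][0] = -1.
Step 2: L[1][1] = √(9) = 3.

L[1][1] = 3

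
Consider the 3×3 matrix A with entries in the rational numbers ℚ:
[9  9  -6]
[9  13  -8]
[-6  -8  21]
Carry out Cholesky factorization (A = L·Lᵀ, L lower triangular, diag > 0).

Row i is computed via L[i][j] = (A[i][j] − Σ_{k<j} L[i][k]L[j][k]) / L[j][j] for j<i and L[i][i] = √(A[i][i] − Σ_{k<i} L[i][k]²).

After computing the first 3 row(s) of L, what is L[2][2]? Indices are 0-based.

L[2][2] = 4

Step 1: L[0][0] = √(9) = 3.
  L[1][0] = (9) / L[0][0] = 3.
Step 2: L[1][1] = √(4) = 2.
  L[2][0] = (-6) / L[0][0] = -2.
  L[2][1] = (-2) / L[1][1] = -1.
Step 3: L[2][2] = √(16) = 4.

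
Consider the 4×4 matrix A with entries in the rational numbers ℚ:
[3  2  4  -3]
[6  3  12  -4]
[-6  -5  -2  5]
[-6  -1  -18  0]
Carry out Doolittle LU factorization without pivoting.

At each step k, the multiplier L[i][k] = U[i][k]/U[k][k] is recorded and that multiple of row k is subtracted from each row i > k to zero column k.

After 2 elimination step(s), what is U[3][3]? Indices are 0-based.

k=0: U[0][0]=3
  eliminate (1,0): mult=2, new row 1: (0, -1, 4, 2); set L[1][0]=2
  eliminate (2,0): mult=-2, new row 2: (0, -1, 6, -1); set L[2][0]=-2
  eliminate (3,0): mult=-2, new row 3: (0, 3, -10, -6); set L[3][0]=-2
k=1: U[1][1]=-1
  eliminate (2,1): mult=1, new row 2: (0, 0, 2, -3); set L[2][1]=1
  eliminate (3,1): mult=-3, new row 3: (0, 0, 2, 0); set L[3][1]=-3

U[3][3] = 0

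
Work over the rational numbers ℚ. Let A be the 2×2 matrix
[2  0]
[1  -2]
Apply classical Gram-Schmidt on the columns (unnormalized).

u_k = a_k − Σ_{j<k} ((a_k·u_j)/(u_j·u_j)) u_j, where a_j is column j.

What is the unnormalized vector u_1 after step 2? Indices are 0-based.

Step 1: u_0 = a_0 = (2, 1).
Step 2: u_1 = a_1 − (-2/5)·u_0 = (4/5, -8/5).

u_1 = (4/5, -8/5)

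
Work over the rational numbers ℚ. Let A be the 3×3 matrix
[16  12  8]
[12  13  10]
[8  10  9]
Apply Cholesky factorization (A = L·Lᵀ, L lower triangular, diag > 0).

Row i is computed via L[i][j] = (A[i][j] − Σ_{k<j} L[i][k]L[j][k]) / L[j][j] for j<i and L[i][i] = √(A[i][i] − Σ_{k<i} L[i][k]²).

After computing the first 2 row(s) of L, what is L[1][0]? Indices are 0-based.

Step 1: L[0][0] = √(16) = 4.
  L[1][0] = (12) / L[0][0] = 3.
Step 2: L[1][1] = √(4) = 2.

L[1][0] = 3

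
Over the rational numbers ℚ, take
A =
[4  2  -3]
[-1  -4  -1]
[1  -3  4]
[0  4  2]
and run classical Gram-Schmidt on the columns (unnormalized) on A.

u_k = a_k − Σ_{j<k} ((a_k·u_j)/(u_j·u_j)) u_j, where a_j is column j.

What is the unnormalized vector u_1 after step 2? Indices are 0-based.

u_1 = (0, -7/2, -7/2, 4)

Step 1: u_0 = a_0 = (4, -1, 1, 0).
Step 2: u_1 = a_1 − (1/2)·u_0 = (0, -7/2, -7/2, 4).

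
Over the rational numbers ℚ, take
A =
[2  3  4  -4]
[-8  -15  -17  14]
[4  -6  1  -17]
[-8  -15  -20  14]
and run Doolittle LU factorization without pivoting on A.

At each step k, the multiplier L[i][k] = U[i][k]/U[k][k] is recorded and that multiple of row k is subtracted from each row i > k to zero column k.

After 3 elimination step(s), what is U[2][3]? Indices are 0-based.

[col 0] pivot 2
  R1 -= -4*R0 → (0, -3, -1, -2)  (L[1][0] := -4)
  R2 -= 2*R0 → (0, -12, -7, -9)  (L[2][0] := 2)
  R3 -= -4*R0 → (0, -3, -4, -2)  (L[3][0] := -4)
[col 1] pivot -3
  R2 -= 4*R1 → (0, 0, -3, -1)  (L[2][1] := 4)
  R3 -= 1*R1 → (0, 0, -3, 0)  (L[3][1] := 1)
[col 2] pivot -3
  R3 -= 1*R2 → (0, 0, 0, 1)  (L[3][2] := 1)

U[2][3] = -1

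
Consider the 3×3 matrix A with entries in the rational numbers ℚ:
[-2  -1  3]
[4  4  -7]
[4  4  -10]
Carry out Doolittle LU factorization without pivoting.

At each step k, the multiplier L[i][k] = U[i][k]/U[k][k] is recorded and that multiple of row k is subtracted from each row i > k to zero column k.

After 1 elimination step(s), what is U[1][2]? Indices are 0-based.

Step 1: pivot at (0,0) is -2.
  row1 ← row1 − (-2)·row0  ⇒  L[1][0]=-2, U row1=(0, 2, -1)
  row2 ← row2 − (-2)·row0  ⇒  L[2][0]=-2, U row2=(0, 2, -4)

U[1][2] = -1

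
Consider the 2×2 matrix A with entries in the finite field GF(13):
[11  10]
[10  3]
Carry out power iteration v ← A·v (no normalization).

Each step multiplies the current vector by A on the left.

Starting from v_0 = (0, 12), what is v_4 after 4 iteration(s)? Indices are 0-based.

v_4 = (2, 5)

v_0 = (0, 12).
v_1 = A·v_0 = (3, 10).
v_2 = A·v_1 = (3, 8).
v_3 = A·v_2 = (9, 2).
v_4 = A·v_3 = (2, 5).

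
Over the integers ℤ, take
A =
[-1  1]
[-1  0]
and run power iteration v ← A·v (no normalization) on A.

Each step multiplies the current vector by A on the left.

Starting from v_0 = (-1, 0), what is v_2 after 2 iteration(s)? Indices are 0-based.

v_0 = (-1, 0).
v_1 = A·v_0 = (1, 1).
v_2 = A·v_1 = (0, -1).

v_2 = (0, -1)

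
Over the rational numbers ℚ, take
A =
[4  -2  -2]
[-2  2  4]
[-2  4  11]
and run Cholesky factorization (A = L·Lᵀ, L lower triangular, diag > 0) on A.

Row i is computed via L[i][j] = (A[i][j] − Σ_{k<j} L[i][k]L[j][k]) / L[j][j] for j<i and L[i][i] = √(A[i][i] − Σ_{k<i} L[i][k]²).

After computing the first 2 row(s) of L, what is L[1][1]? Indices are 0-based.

L[1][1] = 1

Step 1: L[0][0] = √(4) = 2.
  L[1][0] = (-2) / L[0][0] = -1.
Step 2: L[1][1] = √(1) = 1.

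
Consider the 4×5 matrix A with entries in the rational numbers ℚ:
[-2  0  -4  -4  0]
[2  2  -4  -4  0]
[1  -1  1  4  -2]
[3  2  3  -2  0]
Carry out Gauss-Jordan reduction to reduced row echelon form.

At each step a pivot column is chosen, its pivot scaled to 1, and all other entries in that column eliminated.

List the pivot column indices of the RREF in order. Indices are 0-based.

step 1: normalize row 0 (÷-2) = (1, 0, 2, 2, 0)
  row 1: subtract 2×row0 = (0, 2, -8, -8, 0)
  row 2: subtract 1×row0 = (0, -1, -1, 2, -2)
  row 3: subtract 3×row0 = (0, 2, -3, -8, 0)
step 2: normalize row 1 (÷2) = (0, 1, -4, -4, 0)
  row 2: subtract -1×row1 = (0, 0, -5, -2, -2)
  row 3: subtract 2×row1 = (0, 0, 5, 0, 0)
step 3: normalize row 2 (÷-5) = (0, 0, 1, 2/5, 2/5)
  row 0: subtract 2×row2 = (1, 0, 0, 6/5, -4/5)
  row 1: subtract -4×row2 = (0, 1, 0, -12/5, 8/5)
  row 3: subtract 5×row2 = (0, 0, 0, -2, -2)
step 4: normalize row 3 (÷-2) = (0, 0, 0, 1, 1)
  row 0: subtract 6/5×row3 = (1, 0, 0, 0, -2)
  row 1: subtract -12/5×row3 = (0, 1, 0, 0, 4)
  row 2: subtract 2/5×row3 = (0, 0, 1, 0, 0)

pivot columns: 0, 1, 2, 3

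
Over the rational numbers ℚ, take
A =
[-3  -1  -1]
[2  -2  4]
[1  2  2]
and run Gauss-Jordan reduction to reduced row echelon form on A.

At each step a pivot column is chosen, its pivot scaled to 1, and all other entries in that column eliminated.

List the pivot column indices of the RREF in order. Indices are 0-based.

step 1: normalize row 0 (÷-3) = (1, 1/3, 1/3)
  row 1: subtract 2×row0 = (0, -8/3, 10/3)
  row 2: subtract 1×row0 = (0, 5/3, 5/3)
step 2: normalize row 1 (÷-8/3) = (0, 1, -5/4)
  row 0: subtract 1/3×row1 = (1, 0, 3/4)
  row 2: subtract 5/3×row1 = (0, 0, 15/4)
step 3: normalize row 2 (÷15/4) = (0, 0, 1)
  row 0: subtract 3/4×row2 = (1, 0, 0)
  row 1: subtract -5/4×row2 = (0, 1, 0)

pivot columns: 0, 1, 2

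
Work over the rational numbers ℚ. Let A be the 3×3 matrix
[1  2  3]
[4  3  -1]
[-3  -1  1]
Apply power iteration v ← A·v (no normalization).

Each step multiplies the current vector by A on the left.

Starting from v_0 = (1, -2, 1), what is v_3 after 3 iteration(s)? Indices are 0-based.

v_3 = (-15, -54, 30)

v_0 = (1, -2, 1).
v_1 = A·v_0 = (0, -3, 0).
v_2 = A·v_1 = (-6, -9, 3).
v_3 = A·v_2 = (-15, -54, 30).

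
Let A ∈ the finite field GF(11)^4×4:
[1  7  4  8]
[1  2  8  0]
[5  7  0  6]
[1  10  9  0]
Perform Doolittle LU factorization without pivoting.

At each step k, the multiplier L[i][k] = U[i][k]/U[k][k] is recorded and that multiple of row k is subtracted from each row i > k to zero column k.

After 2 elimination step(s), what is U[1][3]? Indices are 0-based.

U[1][3] = 3

Step 1: pivot at (0,0) is 1.
  row1 ← row1 − (1)·row0  ⇒  L[1][0]=1, U row1=(0, 6, 4, 3)
  row2 ← row2 − (5)·row0  ⇒  L[2][0]=5, U row2=(0, 5, 2, 10)
  row3 ← row3 − (1)·row0  ⇒  L[3][0]=1, U row3=(0, 3, 5, 3)
Step 2: pivot at (1,1) is 6.
  row2 ← row2 − (10)·row1  ⇒  L[2][1]=10, U row2=(0, 0, 6, 2)
  row3 ← row3 − (6)·row1  ⇒  L[3][1]=6, U row3=(0, 0, 3, 7)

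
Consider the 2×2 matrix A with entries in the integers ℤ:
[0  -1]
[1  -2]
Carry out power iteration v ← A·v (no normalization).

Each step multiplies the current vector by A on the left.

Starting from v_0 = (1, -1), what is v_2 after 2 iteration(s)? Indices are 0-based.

v_0 = (1, -1).
v_1 = A·v_0 = (1, 3).
v_2 = A·v_1 = (-3, -5).

v_2 = (-3, -5)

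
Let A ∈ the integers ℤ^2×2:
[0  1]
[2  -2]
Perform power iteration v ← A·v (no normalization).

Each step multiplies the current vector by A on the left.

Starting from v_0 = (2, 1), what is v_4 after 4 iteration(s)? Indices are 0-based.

v_4 = (8, -20)

v_0 = (2, 1).
v_1 = A·v_0 = (1, 2).
v_2 = A·v_1 = (2, -2).
v_3 = A·v_2 = (-2, 8).
v_4 = A·v_3 = (8, -20).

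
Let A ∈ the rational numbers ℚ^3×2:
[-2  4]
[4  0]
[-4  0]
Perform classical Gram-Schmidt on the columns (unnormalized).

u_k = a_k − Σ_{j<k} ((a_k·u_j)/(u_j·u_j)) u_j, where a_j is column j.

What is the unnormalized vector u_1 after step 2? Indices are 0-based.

Step 1: u_0 = a_0 = (-2, 4, -4).
Step 2: u_1 = a_1 − (-2/9)·u_0 = (32/9, 8/9, -8/9).

u_1 = (32/9, 8/9, -8/9)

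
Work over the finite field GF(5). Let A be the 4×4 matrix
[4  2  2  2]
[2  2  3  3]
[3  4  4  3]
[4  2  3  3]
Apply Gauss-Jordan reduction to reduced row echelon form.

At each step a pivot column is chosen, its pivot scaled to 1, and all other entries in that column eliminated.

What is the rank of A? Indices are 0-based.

rank = 4

pivot(0,0)=4: scale R0 → (1, 3, 3, 3)
  clear (1,0): R1 −= (2)R0 → (0, 1, 2, 2)
  clear (2,0): R2 −= (3)R0 → (0, 0, 0, 4)
  clear (3,0): R3 −= (4)R0 → (0, 0, 1, 1)
pivot(1,1)=1: scale R1 → (0, 1, 2, 2)
  clear (0,1): R0 −= (3)R1 → (1, 0, 2, 2)
pivot(2,2): swap R2↔R3
pivot(2,2)=1: scale R2 → (0, 0, 1, 1)
  clear (0,2): R0 −= (2)R2 → (1, 0, 0, 0)
  clear (1,2): R1 −= (2)R2 → (0, 1, 0, 0)
pivot(3,3)=4: scale R3 → (0, 0, 0, 1)
  clear (2,3): R2 −= (1)R3 → (0, 0, 1, 0)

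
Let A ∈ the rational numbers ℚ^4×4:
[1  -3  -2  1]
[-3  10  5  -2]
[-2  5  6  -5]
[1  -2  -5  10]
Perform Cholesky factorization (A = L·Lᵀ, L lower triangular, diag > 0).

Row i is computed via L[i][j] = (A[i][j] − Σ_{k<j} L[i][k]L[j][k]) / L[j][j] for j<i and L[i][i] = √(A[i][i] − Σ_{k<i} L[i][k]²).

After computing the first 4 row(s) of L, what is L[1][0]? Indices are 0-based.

L[1][0] = -3

Step 1: L[0][0] = √(1) = 1.
  L[1][0] = (-3) / L[0][0] = -3.
Step 2: L[1][1] = √(1) = 1.
  L[2][0] = (-2) / L[0][0] = -2.
  L[2][1] = (-1) / L[1][1] = -1.
Step 3: L[2][2] = √(1) = 1.
  L[3][0] = (1) / L[0][0] = 1.
  L[3][1] = (1) / L[1][1] = 1.
  L[3][2] = (-2) / L[2][2] = -2.
Step 4: L[3][3] = √(4) = 2.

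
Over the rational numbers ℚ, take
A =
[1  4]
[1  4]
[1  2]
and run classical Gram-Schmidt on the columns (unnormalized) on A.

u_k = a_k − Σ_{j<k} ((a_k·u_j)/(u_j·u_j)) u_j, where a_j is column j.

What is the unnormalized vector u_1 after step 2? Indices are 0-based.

Step 1: u_0 = a_0 = (1, 1, 1).
Step 2: u_1 = a_1 − (10/3)·u_0 = (2/3, 2/3, -4/3).

u_1 = (2/3, 2/3, -4/3)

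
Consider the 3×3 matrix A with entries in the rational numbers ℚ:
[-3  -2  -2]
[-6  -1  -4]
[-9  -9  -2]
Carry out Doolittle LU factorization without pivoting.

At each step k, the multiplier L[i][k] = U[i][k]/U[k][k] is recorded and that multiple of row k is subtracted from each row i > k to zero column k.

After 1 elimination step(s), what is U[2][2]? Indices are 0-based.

Step 1: pivot at (0,0) is -3.
  row1 ← row1 − (2)·row0  ⇒  L[1][0]=2, U row1=(0, 3, 0)
  row2 ← row2 − (3)·row0  ⇒  L[2][0]=3, U row2=(0, -3, 4)

U[2][2] = 4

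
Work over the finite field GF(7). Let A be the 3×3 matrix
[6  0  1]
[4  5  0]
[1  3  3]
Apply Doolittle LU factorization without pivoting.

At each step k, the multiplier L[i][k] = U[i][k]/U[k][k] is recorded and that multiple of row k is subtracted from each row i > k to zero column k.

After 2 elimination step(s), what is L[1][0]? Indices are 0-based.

[col 0] pivot 6
  R1 -= 3*R0 → (0, 5, 4)  (L[1][0] := 3)
  R2 -= 6*R0 → (0, 3, 4)  (L[2][0] := 6)
[col 1] pivot 5
  R2 -= 2*R1 → (0, 0, 3)  (L[2][1] := 2)

L[1][0] = 3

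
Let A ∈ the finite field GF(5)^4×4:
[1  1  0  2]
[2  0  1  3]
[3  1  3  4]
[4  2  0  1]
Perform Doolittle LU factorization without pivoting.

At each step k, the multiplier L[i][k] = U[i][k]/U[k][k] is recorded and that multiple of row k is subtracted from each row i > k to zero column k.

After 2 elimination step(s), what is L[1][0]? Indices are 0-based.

k=0: U[0][0]=1
  eliminate (1,0): mult=2, new row 1: (0, 3, 1, 4); set L[1][0]=2
  eliminate (2,0): mult=3, new row 2: (0, 3, 3, 3); set L[2][0]=3
  eliminate (3,0): mult=4, new row 3: (0, 3, 0, 3); set L[3][0]=4
k=1: U[1][1]=3
  eliminate (2,1): mult=1, new row 2: (0, 0, 2, 4); set L[2][1]=1
  eliminate (3,1): mult=1, new row 3: (0, 0, 4, 4); set L[3][1]=1

L[1][0] = 2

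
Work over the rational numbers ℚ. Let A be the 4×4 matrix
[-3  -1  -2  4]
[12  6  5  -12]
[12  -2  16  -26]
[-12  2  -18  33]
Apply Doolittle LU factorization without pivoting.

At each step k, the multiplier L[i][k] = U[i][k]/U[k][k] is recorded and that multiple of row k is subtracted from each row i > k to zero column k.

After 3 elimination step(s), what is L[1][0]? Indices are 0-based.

Step 1: pivot at (0,0) is -3.
  row1 ← row1 − (-4)·row0  ⇒  L[1][0]=-4, U row1=(0, 2, -3, 4)
  row2 ← row2 − (-4)·row0  ⇒  L[2][0]=-4, U row2=(0, -6, 8, -10)
  row3 ← row3 − (4)·row0  ⇒  L[3][0]=4, U row3=(0, 6, -10, 17)
Step 2: pivot at (1,1) is 2.
  row2 ← row2 − (-3)·row1  ⇒  L[2][1]=-3, U row2=(0, 0, -1, 2)
  row3 ← row3 − (3)·row1  ⇒  L[3][1]=3, U row3=(0, 0, -1, 5)
Step 3: pivot at (2,2) is -1.
  row3 ← row3 − (1)·row2  ⇒  L[3][2]=1, U row3=(0, 0, 0, 3)

L[1][0] = -4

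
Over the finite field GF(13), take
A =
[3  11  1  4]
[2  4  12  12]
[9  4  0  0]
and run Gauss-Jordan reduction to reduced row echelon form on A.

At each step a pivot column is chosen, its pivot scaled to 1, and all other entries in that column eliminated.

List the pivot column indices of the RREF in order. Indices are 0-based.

step 1: normalize row 0 (÷3) = (1, 8, 9, 10)
  row 1: subtract 2×row0 = (0, 1, 7, 5)
  row 2: subtract 9×row0 = (0, 10, 10, 1)
step 2: normalize row 1 (÷1) = (0, 1, 7, 5)
  row 0: subtract 8×row1 = (1, 0, 5, 9)
  row 2: subtract 10×row1 = (0, 0, 5, 3)
step 3: normalize row 2 (÷5) = (0, 0, 1, 11)
  row 0: subtract 5×row2 = (1, 0, 0, 6)
  row 1: subtract 7×row2 = (0, 1, 0, 6)

pivot columns: 0, 1, 2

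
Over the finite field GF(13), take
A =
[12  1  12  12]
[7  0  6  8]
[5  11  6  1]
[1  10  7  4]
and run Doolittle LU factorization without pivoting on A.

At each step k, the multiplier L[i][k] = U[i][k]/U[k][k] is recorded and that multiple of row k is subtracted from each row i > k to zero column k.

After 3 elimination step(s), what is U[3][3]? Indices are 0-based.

Step 1: pivot at (0,0) is 12.
  row1 ← row1 − (6)·row0  ⇒  L[1][0]=6, U row1=(0, 7, 12, 1)
  row2 ← row2 − (8)·row0  ⇒  L[2][0]=8, U row2=(0, 3, 1, 9)
  row3 ← row3 − (12)·row0  ⇒  L[3][0]=12, U row3=(0, 11, 6, 3)
Step 2: pivot at (1,1) is 7.
  row2 ← row2 − (6)·row1  ⇒  L[2][1]=6, U row2=(0, 0, 7, 3)
  row3 ← row3 − (9)·row1  ⇒  L[3][1]=9, U row3=(0, 0, 2, 7)
Step 3: pivot at (2,2) is 7.
  row3 ← row3 − (4)·row2  ⇒  L[3][2]=4, U row3=(0, 0, 0, 8)

U[3][3] = 8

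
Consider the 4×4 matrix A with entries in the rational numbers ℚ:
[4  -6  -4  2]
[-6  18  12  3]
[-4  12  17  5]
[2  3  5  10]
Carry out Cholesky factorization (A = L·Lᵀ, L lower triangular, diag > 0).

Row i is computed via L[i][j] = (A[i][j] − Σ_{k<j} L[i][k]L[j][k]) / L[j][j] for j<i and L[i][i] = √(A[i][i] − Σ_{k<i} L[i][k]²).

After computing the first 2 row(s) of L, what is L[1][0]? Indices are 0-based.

Step 1: L[0][0] = √(4) = 2.
  L[1][0] = (-6) / L[0][0] = -3.
Step 2: L[1][1] = √(9) = 3.

L[1][0] = -3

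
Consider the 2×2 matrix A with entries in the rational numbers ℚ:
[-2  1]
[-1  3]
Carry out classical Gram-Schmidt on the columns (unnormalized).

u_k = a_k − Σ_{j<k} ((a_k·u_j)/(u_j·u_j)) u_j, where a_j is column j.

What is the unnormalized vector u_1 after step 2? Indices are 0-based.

u_1 = (-1, 2)

Step 1: u_0 = a_0 = (-2, -1).
Step 2: u_1 = a_1 − (-1)·u_0 = (-1, 2).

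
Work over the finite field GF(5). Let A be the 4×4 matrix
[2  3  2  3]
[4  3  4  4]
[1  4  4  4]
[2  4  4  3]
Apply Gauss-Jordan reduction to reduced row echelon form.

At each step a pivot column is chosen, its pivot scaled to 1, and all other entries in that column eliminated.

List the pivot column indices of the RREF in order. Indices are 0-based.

pivot columns: 0, 1, 2, 3

pivot(0,0)=2: scale R0 → (1, 4, 1, 4)
  clear (1,0): R1 −= (4)R0 → (0, 2, 0, 3)
  clear (2,0): R2 −= (1)R0 → (0, 0, 3, 0)
  clear (3,0): R3 −= (2)R0 → (0, 1, 2, 0)
pivot(1,1)=2: scale R1 → (0, 1, 0, 4)
  clear (0,1): R0 −= (4)R1 → (1, 0, 1, 3)
  clear (3,1): R3 −= (1)R1 → (0, 0, 2, 1)
pivot(2,2)=3: scale R2 → (0, 0, 1, 0)
  clear (0,2): R0 −= (1)R2 → (1, 0, 0, 3)
  clear (3,2): R3 −= (2)R2 → (0, 0, 0, 1)
pivot(3,3)=1: scale R3 → (0, 0, 0, 1)
  clear (0,3): R0 −= (3)R3 → (1, 0, 0, 0)
  clear (1,3): R1 −= (4)R3 → (0, 1, 0, 0)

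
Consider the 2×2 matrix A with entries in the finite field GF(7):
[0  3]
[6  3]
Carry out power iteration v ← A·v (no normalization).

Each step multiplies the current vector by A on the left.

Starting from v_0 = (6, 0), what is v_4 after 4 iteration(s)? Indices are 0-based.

v_4 = (4, 2)

v_0 = (6, 0).
v_1 = A·v_0 = (0, 1).
v_2 = A·v_1 = (3, 3).
v_3 = A·v_2 = (2, 6).
v_4 = A·v_3 = (4, 2).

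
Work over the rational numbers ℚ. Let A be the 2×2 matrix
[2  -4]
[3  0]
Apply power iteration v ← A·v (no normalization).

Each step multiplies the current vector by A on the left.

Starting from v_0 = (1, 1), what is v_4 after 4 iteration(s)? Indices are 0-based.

v_4 = (176, -24)

v_0 = (1, 1).
v_1 = A·v_0 = (-2, 3).
v_2 = A·v_1 = (-16, -6).
v_3 = A·v_2 = (-8, -48).
v_4 = A·v_3 = (176, -24).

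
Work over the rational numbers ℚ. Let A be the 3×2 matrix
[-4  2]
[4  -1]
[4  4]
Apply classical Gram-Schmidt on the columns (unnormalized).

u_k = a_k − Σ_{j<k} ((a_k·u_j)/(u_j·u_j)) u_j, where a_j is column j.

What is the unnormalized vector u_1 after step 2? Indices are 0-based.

u_1 = (7/3, -4/3, 11/3)

Step 1: u_0 = a_0 = (-4, 4, 4).
Step 2: u_1 = a_1 − (1/12)·u_0 = (7/3, -4/3, 11/3).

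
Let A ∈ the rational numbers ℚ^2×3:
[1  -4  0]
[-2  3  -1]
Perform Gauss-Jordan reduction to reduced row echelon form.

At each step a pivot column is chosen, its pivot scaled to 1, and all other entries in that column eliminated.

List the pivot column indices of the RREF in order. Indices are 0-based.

pivot columns: 0, 1

pivot(0,0)=1: scale R0 → (1, -4, 0)
  clear (1,0): R1 −= (-2)R0 → (0, -5, -1)
pivot(1,1)=-5: scale R1 → (0, 1, 1/5)
  clear (0,1): R0 −= (-4)R1 → (1, 0, 4/5)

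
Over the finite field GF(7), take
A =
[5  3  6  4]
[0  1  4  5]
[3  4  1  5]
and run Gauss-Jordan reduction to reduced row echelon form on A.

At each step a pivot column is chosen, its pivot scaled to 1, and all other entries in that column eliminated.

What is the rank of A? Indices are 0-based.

pivot(0,0)=5: scale R0 → (1, 2, 4, 5)
  clear (2,0): R2 −= (3)R0 → (0, 5, 3, 4)
pivot(1,1)=1: scale R1 → (0, 1, 4, 5)
  clear (0,1): R0 −= (2)R1 → (1, 0, 3, 2)
  clear (2,1): R2 −= (5)R1 → (0, 0, 4, 0)
pivot(2,2)=4: scale R2 → (0, 0, 1, 0)
  clear (0,2): R0 −= (3)R2 → (1, 0, 0, 2)
  clear (1,2): R1 −= (4)R2 → (0, 1, 0, 5)

rank = 3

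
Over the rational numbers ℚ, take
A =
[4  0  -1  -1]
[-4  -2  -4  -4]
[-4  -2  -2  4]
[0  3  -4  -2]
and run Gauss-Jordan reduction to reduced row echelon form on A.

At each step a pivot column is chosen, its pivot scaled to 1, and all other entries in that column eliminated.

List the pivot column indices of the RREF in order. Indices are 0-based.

pivot(0,0)=4: scale R0 → (1, 0, -1/4, -1/4)
  clear (1,0): R1 −= (-4)R0 → (0, -2, -5, -5)
  clear (2,0): R2 −= (-4)R0 → (0, -2, -3, 3)
pivot(1,1)=-2: scale R1 → (0, 1, 5/2, 5/2)
  clear (2,1): R2 −= (-2)R1 → (0, 0, 2, 8)
  clear (3,1): R3 −= (3)R1 → (0, 0, -23/2, -19/2)
pivot(2,2)=2: scale R2 → (0, 0, 1, 4)
  clear (0,2): R0 −= (-1/4)R2 → (1, 0, 0, 3/4)
  clear (1,2): R1 −= (5/2)R2 → (0, 1, 0, -15/2)
  clear (3,2): R3 −= (-23/2)R2 → (0, 0, 0, 73/2)
pivot(3,3)=73/2: scale R3 → (0, 0, 0, 1)
  clear (0,3): R0 −= (3/4)R3 → (1, 0, 0, 0)
  clear (1,3): R1 −= (-15/2)R3 → (0, 1, 0, 0)
  clear (2,3): R2 −= (4)R3 → (0, 0, 1, 0)

pivot columns: 0, 1, 2, 3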